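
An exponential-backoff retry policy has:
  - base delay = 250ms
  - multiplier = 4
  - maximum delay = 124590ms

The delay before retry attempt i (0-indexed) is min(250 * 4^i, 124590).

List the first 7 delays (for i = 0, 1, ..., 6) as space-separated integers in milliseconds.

Answer: 250 1000 4000 16000 64000 124590 124590

Derivation:
Computing each delay:
  i=0: min(250*4^0, 124590) = 250
  i=1: min(250*4^1, 124590) = 1000
  i=2: min(250*4^2, 124590) = 4000
  i=3: min(250*4^3, 124590) = 16000
  i=4: min(250*4^4, 124590) = 64000
  i=5: min(250*4^5, 124590) = 124590
  i=6: min(250*4^6, 124590) = 124590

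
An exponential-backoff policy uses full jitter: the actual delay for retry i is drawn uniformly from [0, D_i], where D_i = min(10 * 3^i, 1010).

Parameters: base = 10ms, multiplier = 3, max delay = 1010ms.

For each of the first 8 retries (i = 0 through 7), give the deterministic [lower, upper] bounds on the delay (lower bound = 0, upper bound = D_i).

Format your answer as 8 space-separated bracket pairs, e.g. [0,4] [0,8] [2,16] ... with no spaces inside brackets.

Computing bounds per retry:
  i=0: D_i=min(10*3^0,1010)=10, bounds=[0,10]
  i=1: D_i=min(10*3^1,1010)=30, bounds=[0,30]
  i=2: D_i=min(10*3^2,1010)=90, bounds=[0,90]
  i=3: D_i=min(10*3^3,1010)=270, bounds=[0,270]
  i=4: D_i=min(10*3^4,1010)=810, bounds=[0,810]
  i=5: D_i=min(10*3^5,1010)=1010, bounds=[0,1010]
  i=6: D_i=min(10*3^6,1010)=1010, bounds=[0,1010]
  i=7: D_i=min(10*3^7,1010)=1010, bounds=[0,1010]

Answer: [0,10] [0,30] [0,90] [0,270] [0,810] [0,1010] [0,1010] [0,1010]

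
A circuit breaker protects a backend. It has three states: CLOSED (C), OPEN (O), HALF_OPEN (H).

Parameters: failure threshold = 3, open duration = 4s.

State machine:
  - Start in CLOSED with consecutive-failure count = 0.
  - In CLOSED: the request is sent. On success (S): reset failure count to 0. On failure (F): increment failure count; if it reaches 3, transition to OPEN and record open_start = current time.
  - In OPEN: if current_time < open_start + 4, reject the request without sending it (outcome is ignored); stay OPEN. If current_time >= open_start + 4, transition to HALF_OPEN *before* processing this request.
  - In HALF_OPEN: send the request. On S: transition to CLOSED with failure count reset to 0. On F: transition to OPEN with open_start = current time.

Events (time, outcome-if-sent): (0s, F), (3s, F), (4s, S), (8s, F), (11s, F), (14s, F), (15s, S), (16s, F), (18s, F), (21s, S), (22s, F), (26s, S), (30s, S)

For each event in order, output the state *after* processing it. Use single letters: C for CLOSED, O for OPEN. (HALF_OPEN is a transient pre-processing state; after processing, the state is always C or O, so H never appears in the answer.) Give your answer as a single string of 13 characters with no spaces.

Answer: CCCCCOOOOOOCC

Derivation:
State after each event:
  event#1 t=0s outcome=F: state=CLOSED
  event#2 t=3s outcome=F: state=CLOSED
  event#3 t=4s outcome=S: state=CLOSED
  event#4 t=8s outcome=F: state=CLOSED
  event#5 t=11s outcome=F: state=CLOSED
  event#6 t=14s outcome=F: state=OPEN
  event#7 t=15s outcome=S: state=OPEN
  event#8 t=16s outcome=F: state=OPEN
  event#9 t=18s outcome=F: state=OPEN
  event#10 t=21s outcome=S: state=OPEN
  event#11 t=22s outcome=F: state=OPEN
  event#12 t=26s outcome=S: state=CLOSED
  event#13 t=30s outcome=S: state=CLOSED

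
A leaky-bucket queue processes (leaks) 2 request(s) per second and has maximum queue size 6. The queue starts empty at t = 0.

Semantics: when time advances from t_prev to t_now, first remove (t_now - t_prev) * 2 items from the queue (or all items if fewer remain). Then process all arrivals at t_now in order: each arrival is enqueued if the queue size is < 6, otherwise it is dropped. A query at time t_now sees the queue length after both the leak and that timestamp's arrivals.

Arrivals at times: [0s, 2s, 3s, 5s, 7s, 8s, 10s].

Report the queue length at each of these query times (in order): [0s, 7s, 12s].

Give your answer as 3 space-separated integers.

Answer: 1 1 0

Derivation:
Queue lengths at query times:
  query t=0s: backlog = 1
  query t=7s: backlog = 1
  query t=12s: backlog = 0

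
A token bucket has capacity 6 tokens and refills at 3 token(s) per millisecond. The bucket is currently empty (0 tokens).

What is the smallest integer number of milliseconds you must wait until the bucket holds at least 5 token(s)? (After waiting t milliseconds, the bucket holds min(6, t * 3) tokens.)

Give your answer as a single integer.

Need t * 3 >= 5, so t >= 5/3.
Smallest integer t = ceil(5/3) = 2.

Answer: 2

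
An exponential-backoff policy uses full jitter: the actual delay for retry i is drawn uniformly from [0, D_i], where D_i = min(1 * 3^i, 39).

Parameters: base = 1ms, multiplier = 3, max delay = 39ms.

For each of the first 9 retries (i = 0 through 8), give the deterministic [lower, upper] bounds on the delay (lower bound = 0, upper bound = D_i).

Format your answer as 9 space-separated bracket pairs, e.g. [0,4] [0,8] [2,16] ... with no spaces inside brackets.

Answer: [0,1] [0,3] [0,9] [0,27] [0,39] [0,39] [0,39] [0,39] [0,39]

Derivation:
Computing bounds per retry:
  i=0: D_i=min(1*3^0,39)=1, bounds=[0,1]
  i=1: D_i=min(1*3^1,39)=3, bounds=[0,3]
  i=2: D_i=min(1*3^2,39)=9, bounds=[0,9]
  i=3: D_i=min(1*3^3,39)=27, bounds=[0,27]
  i=4: D_i=min(1*3^4,39)=39, bounds=[0,39]
  i=5: D_i=min(1*3^5,39)=39, bounds=[0,39]
  i=6: D_i=min(1*3^6,39)=39, bounds=[0,39]
  i=7: D_i=min(1*3^7,39)=39, bounds=[0,39]
  i=8: D_i=min(1*3^8,39)=39, bounds=[0,39]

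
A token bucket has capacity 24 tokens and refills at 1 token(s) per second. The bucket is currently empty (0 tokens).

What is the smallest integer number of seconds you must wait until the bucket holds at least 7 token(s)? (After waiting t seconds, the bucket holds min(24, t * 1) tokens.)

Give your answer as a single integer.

Need t * 1 >= 7, so t >= 7/1.
Smallest integer t = ceil(7/1) = 7.

Answer: 7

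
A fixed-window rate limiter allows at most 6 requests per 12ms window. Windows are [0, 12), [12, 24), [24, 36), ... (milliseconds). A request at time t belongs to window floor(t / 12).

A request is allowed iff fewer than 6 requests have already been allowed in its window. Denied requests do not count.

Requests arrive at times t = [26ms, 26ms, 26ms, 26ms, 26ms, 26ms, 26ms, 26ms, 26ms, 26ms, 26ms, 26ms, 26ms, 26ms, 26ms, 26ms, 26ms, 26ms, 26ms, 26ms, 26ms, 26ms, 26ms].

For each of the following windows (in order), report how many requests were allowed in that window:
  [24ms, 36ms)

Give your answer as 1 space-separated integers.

Processing requests:
  req#1 t=26ms (window 2): ALLOW
  req#2 t=26ms (window 2): ALLOW
  req#3 t=26ms (window 2): ALLOW
  req#4 t=26ms (window 2): ALLOW
  req#5 t=26ms (window 2): ALLOW
  req#6 t=26ms (window 2): ALLOW
  req#7 t=26ms (window 2): DENY
  req#8 t=26ms (window 2): DENY
  req#9 t=26ms (window 2): DENY
  req#10 t=26ms (window 2): DENY
  req#11 t=26ms (window 2): DENY
  req#12 t=26ms (window 2): DENY
  req#13 t=26ms (window 2): DENY
  req#14 t=26ms (window 2): DENY
  req#15 t=26ms (window 2): DENY
  req#16 t=26ms (window 2): DENY
  req#17 t=26ms (window 2): DENY
  req#18 t=26ms (window 2): DENY
  req#19 t=26ms (window 2): DENY
  req#20 t=26ms (window 2): DENY
  req#21 t=26ms (window 2): DENY
  req#22 t=26ms (window 2): DENY
  req#23 t=26ms (window 2): DENY

Allowed counts by window: 6

Answer: 6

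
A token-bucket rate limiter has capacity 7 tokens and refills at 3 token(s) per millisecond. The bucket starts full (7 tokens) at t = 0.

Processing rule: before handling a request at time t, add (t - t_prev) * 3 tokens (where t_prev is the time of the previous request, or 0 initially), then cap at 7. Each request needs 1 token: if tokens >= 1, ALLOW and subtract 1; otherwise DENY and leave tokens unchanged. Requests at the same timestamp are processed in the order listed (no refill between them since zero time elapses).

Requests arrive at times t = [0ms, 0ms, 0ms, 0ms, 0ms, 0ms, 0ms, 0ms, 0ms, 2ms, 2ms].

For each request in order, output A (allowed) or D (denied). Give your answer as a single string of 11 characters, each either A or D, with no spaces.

Answer: AAAAAAADDAA

Derivation:
Simulating step by step:
  req#1 t=0ms: ALLOW
  req#2 t=0ms: ALLOW
  req#3 t=0ms: ALLOW
  req#4 t=0ms: ALLOW
  req#5 t=0ms: ALLOW
  req#6 t=0ms: ALLOW
  req#7 t=0ms: ALLOW
  req#8 t=0ms: DENY
  req#9 t=0ms: DENY
  req#10 t=2ms: ALLOW
  req#11 t=2ms: ALLOW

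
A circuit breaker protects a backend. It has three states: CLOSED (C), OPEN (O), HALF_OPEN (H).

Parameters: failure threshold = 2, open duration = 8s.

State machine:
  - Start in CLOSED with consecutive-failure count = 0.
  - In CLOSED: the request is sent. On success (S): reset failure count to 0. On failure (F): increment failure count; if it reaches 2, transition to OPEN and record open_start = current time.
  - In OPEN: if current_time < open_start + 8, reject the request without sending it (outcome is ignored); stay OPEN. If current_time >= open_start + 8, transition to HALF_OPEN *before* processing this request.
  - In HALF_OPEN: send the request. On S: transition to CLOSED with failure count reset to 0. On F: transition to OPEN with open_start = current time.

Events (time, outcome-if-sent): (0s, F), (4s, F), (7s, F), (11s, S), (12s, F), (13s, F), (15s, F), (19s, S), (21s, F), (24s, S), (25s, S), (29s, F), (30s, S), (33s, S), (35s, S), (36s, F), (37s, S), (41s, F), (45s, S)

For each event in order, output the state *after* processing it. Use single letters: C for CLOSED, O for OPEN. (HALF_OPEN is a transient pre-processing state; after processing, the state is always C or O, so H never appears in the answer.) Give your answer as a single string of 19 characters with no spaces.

Answer: COOOOOOOOOOOOOOOCCC

Derivation:
State after each event:
  event#1 t=0s outcome=F: state=CLOSED
  event#2 t=4s outcome=F: state=OPEN
  event#3 t=7s outcome=F: state=OPEN
  event#4 t=11s outcome=S: state=OPEN
  event#5 t=12s outcome=F: state=OPEN
  event#6 t=13s outcome=F: state=OPEN
  event#7 t=15s outcome=F: state=OPEN
  event#8 t=19s outcome=S: state=OPEN
  event#9 t=21s outcome=F: state=OPEN
  event#10 t=24s outcome=S: state=OPEN
  event#11 t=25s outcome=S: state=OPEN
  event#12 t=29s outcome=F: state=OPEN
  event#13 t=30s outcome=S: state=OPEN
  event#14 t=33s outcome=S: state=OPEN
  event#15 t=35s outcome=S: state=OPEN
  event#16 t=36s outcome=F: state=OPEN
  event#17 t=37s outcome=S: state=CLOSED
  event#18 t=41s outcome=F: state=CLOSED
  event#19 t=45s outcome=S: state=CLOSED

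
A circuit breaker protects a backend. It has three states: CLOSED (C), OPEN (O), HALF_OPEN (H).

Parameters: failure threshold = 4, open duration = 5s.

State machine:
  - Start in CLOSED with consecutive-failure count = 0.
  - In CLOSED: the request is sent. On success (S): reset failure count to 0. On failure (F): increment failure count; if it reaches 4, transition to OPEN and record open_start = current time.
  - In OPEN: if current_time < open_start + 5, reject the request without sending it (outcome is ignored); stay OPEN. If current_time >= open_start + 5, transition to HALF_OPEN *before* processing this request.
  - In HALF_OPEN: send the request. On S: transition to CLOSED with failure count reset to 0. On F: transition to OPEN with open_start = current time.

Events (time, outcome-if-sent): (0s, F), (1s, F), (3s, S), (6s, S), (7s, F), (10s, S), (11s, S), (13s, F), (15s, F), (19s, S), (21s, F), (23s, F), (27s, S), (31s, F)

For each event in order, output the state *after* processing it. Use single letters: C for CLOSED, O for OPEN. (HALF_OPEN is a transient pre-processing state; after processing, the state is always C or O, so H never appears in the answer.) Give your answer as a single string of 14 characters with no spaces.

Answer: CCCCCCCCCCCCCC

Derivation:
State after each event:
  event#1 t=0s outcome=F: state=CLOSED
  event#2 t=1s outcome=F: state=CLOSED
  event#3 t=3s outcome=S: state=CLOSED
  event#4 t=6s outcome=S: state=CLOSED
  event#5 t=7s outcome=F: state=CLOSED
  event#6 t=10s outcome=S: state=CLOSED
  event#7 t=11s outcome=S: state=CLOSED
  event#8 t=13s outcome=F: state=CLOSED
  event#9 t=15s outcome=F: state=CLOSED
  event#10 t=19s outcome=S: state=CLOSED
  event#11 t=21s outcome=F: state=CLOSED
  event#12 t=23s outcome=F: state=CLOSED
  event#13 t=27s outcome=S: state=CLOSED
  event#14 t=31s outcome=F: state=CLOSED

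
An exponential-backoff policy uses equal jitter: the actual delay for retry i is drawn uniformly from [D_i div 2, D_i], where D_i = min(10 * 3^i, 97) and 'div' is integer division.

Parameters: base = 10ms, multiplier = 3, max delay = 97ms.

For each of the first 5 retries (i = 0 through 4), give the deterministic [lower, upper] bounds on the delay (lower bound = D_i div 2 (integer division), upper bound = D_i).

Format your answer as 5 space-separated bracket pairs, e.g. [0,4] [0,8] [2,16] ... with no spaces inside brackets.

Computing bounds per retry:
  i=0: D_i=min(10*3^0,97)=10, bounds=[5,10]
  i=1: D_i=min(10*3^1,97)=30, bounds=[15,30]
  i=2: D_i=min(10*3^2,97)=90, bounds=[45,90]
  i=3: D_i=min(10*3^3,97)=97, bounds=[48,97]
  i=4: D_i=min(10*3^4,97)=97, bounds=[48,97]

Answer: [5,10] [15,30] [45,90] [48,97] [48,97]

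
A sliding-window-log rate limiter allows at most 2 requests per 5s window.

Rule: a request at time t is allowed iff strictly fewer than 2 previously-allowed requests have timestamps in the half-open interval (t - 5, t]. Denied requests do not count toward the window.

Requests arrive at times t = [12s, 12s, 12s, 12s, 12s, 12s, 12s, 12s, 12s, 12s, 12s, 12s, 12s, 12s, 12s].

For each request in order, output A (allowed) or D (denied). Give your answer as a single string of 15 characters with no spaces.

Answer: AADDDDDDDDDDDDD

Derivation:
Tracking allowed requests in the window:
  req#1 t=12s: ALLOW
  req#2 t=12s: ALLOW
  req#3 t=12s: DENY
  req#4 t=12s: DENY
  req#5 t=12s: DENY
  req#6 t=12s: DENY
  req#7 t=12s: DENY
  req#8 t=12s: DENY
  req#9 t=12s: DENY
  req#10 t=12s: DENY
  req#11 t=12s: DENY
  req#12 t=12s: DENY
  req#13 t=12s: DENY
  req#14 t=12s: DENY
  req#15 t=12s: DENY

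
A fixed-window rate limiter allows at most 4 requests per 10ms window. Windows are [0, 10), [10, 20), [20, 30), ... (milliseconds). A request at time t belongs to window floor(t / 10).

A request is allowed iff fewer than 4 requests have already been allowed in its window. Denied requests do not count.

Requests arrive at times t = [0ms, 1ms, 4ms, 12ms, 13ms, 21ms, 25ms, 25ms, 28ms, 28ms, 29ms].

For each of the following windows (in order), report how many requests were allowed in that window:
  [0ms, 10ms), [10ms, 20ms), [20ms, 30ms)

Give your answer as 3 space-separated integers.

Answer: 3 2 4

Derivation:
Processing requests:
  req#1 t=0ms (window 0): ALLOW
  req#2 t=1ms (window 0): ALLOW
  req#3 t=4ms (window 0): ALLOW
  req#4 t=12ms (window 1): ALLOW
  req#5 t=13ms (window 1): ALLOW
  req#6 t=21ms (window 2): ALLOW
  req#7 t=25ms (window 2): ALLOW
  req#8 t=25ms (window 2): ALLOW
  req#9 t=28ms (window 2): ALLOW
  req#10 t=28ms (window 2): DENY
  req#11 t=29ms (window 2): DENY

Allowed counts by window: 3 2 4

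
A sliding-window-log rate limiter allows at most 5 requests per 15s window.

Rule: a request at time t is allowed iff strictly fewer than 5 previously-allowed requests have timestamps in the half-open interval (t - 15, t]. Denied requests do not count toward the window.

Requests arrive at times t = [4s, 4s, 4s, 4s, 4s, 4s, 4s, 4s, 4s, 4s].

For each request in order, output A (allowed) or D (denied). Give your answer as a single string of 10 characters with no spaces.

Tracking allowed requests in the window:
  req#1 t=4s: ALLOW
  req#2 t=4s: ALLOW
  req#3 t=4s: ALLOW
  req#4 t=4s: ALLOW
  req#5 t=4s: ALLOW
  req#6 t=4s: DENY
  req#7 t=4s: DENY
  req#8 t=4s: DENY
  req#9 t=4s: DENY
  req#10 t=4s: DENY

Answer: AAAAADDDDD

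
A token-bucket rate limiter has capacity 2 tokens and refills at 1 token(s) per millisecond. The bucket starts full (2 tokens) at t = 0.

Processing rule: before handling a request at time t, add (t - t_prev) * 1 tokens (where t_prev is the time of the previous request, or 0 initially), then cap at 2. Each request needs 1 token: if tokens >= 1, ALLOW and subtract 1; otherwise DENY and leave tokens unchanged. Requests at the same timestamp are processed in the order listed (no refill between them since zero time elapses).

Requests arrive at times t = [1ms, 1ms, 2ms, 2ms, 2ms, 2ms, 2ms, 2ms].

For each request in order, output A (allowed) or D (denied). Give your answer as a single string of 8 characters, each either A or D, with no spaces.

Answer: AAADDDDD

Derivation:
Simulating step by step:
  req#1 t=1ms: ALLOW
  req#2 t=1ms: ALLOW
  req#3 t=2ms: ALLOW
  req#4 t=2ms: DENY
  req#5 t=2ms: DENY
  req#6 t=2ms: DENY
  req#7 t=2ms: DENY
  req#8 t=2ms: DENY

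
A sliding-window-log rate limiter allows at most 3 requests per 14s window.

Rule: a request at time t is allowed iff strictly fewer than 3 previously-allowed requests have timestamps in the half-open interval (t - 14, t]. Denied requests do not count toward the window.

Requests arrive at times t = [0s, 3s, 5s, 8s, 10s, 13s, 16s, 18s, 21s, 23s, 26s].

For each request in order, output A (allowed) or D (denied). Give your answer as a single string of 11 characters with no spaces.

Answer: AAADDDAAADD

Derivation:
Tracking allowed requests in the window:
  req#1 t=0s: ALLOW
  req#2 t=3s: ALLOW
  req#3 t=5s: ALLOW
  req#4 t=8s: DENY
  req#5 t=10s: DENY
  req#6 t=13s: DENY
  req#7 t=16s: ALLOW
  req#8 t=18s: ALLOW
  req#9 t=21s: ALLOW
  req#10 t=23s: DENY
  req#11 t=26s: DENY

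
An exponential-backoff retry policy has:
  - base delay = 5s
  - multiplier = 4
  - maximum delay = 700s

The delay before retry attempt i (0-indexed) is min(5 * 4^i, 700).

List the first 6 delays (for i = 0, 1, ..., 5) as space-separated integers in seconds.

Computing each delay:
  i=0: min(5*4^0, 700) = 5
  i=1: min(5*4^1, 700) = 20
  i=2: min(5*4^2, 700) = 80
  i=3: min(5*4^3, 700) = 320
  i=4: min(5*4^4, 700) = 700
  i=5: min(5*4^5, 700) = 700

Answer: 5 20 80 320 700 700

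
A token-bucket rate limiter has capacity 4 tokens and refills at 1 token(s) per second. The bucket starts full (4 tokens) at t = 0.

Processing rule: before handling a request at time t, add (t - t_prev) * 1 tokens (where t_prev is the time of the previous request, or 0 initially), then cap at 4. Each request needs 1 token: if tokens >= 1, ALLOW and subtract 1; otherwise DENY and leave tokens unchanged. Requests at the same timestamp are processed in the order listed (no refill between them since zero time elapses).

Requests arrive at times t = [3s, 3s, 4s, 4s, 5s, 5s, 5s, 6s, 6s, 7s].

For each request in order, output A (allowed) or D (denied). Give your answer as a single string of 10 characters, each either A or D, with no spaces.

Answer: AAAAAADADA

Derivation:
Simulating step by step:
  req#1 t=3s: ALLOW
  req#2 t=3s: ALLOW
  req#3 t=4s: ALLOW
  req#4 t=4s: ALLOW
  req#5 t=5s: ALLOW
  req#6 t=5s: ALLOW
  req#7 t=5s: DENY
  req#8 t=6s: ALLOW
  req#9 t=6s: DENY
  req#10 t=7s: ALLOW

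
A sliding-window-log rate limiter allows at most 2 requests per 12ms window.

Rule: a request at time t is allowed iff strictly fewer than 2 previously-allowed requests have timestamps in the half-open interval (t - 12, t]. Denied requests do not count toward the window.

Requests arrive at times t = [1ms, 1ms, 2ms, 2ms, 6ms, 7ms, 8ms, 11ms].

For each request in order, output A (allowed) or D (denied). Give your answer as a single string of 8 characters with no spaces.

Answer: AADDDDDD

Derivation:
Tracking allowed requests in the window:
  req#1 t=1ms: ALLOW
  req#2 t=1ms: ALLOW
  req#3 t=2ms: DENY
  req#4 t=2ms: DENY
  req#5 t=6ms: DENY
  req#6 t=7ms: DENY
  req#7 t=8ms: DENY
  req#8 t=11ms: DENY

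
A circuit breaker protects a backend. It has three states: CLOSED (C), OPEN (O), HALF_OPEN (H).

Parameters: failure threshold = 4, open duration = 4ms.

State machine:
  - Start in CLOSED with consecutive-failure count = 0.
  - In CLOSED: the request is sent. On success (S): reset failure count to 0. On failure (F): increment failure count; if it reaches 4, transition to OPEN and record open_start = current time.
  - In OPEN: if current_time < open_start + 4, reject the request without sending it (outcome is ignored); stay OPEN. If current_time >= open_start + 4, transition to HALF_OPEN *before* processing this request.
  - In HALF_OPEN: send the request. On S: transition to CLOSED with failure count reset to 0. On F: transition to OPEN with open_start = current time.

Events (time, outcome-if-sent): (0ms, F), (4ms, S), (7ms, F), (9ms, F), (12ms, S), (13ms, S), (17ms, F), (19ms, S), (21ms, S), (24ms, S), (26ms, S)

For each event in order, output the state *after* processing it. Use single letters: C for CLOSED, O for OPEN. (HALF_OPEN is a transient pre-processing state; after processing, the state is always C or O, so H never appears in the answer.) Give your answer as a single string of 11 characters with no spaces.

State after each event:
  event#1 t=0ms outcome=F: state=CLOSED
  event#2 t=4ms outcome=S: state=CLOSED
  event#3 t=7ms outcome=F: state=CLOSED
  event#4 t=9ms outcome=F: state=CLOSED
  event#5 t=12ms outcome=S: state=CLOSED
  event#6 t=13ms outcome=S: state=CLOSED
  event#7 t=17ms outcome=F: state=CLOSED
  event#8 t=19ms outcome=S: state=CLOSED
  event#9 t=21ms outcome=S: state=CLOSED
  event#10 t=24ms outcome=S: state=CLOSED
  event#11 t=26ms outcome=S: state=CLOSED

Answer: CCCCCCCCCCC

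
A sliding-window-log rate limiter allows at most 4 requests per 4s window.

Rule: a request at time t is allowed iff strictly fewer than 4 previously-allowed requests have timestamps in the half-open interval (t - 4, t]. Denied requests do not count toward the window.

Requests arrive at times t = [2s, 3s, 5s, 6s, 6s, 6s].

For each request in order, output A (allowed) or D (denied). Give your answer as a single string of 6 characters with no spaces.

Tracking allowed requests in the window:
  req#1 t=2s: ALLOW
  req#2 t=3s: ALLOW
  req#3 t=5s: ALLOW
  req#4 t=6s: ALLOW
  req#5 t=6s: ALLOW
  req#6 t=6s: DENY

Answer: AAAAAD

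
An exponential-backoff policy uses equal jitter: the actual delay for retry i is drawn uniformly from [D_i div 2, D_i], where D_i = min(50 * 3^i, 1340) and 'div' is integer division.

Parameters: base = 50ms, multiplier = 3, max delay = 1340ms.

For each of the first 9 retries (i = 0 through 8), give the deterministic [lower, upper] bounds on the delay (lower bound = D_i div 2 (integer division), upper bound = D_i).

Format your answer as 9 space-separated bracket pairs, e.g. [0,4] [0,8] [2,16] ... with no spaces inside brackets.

Computing bounds per retry:
  i=0: D_i=min(50*3^0,1340)=50, bounds=[25,50]
  i=1: D_i=min(50*3^1,1340)=150, bounds=[75,150]
  i=2: D_i=min(50*3^2,1340)=450, bounds=[225,450]
  i=3: D_i=min(50*3^3,1340)=1340, bounds=[670,1340]
  i=4: D_i=min(50*3^4,1340)=1340, bounds=[670,1340]
  i=5: D_i=min(50*3^5,1340)=1340, bounds=[670,1340]
  i=6: D_i=min(50*3^6,1340)=1340, bounds=[670,1340]
  i=7: D_i=min(50*3^7,1340)=1340, bounds=[670,1340]
  i=8: D_i=min(50*3^8,1340)=1340, bounds=[670,1340]

Answer: [25,50] [75,150] [225,450] [670,1340] [670,1340] [670,1340] [670,1340] [670,1340] [670,1340]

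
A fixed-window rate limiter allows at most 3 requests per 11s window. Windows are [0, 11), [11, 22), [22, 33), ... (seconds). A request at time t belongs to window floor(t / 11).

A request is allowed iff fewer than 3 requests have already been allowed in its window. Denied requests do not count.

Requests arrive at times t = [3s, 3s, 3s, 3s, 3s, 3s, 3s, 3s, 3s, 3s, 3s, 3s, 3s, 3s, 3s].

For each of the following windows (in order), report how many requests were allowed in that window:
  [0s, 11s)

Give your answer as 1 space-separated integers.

Processing requests:
  req#1 t=3s (window 0): ALLOW
  req#2 t=3s (window 0): ALLOW
  req#3 t=3s (window 0): ALLOW
  req#4 t=3s (window 0): DENY
  req#5 t=3s (window 0): DENY
  req#6 t=3s (window 0): DENY
  req#7 t=3s (window 0): DENY
  req#8 t=3s (window 0): DENY
  req#9 t=3s (window 0): DENY
  req#10 t=3s (window 0): DENY
  req#11 t=3s (window 0): DENY
  req#12 t=3s (window 0): DENY
  req#13 t=3s (window 0): DENY
  req#14 t=3s (window 0): DENY
  req#15 t=3s (window 0): DENY

Allowed counts by window: 3

Answer: 3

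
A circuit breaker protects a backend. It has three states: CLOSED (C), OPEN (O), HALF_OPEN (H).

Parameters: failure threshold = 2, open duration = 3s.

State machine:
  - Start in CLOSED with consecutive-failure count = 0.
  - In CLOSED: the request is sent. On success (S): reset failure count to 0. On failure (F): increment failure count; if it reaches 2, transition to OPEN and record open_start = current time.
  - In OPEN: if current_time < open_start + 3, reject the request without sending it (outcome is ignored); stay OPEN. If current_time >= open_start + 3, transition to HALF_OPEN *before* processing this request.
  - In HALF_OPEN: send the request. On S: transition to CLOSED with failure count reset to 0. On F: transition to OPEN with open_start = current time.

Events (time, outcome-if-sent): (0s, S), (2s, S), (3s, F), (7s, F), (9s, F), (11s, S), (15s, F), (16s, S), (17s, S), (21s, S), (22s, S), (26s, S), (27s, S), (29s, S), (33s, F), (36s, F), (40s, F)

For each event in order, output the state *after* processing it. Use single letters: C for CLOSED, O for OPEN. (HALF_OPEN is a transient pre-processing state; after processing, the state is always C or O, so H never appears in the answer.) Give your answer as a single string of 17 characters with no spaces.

State after each event:
  event#1 t=0s outcome=S: state=CLOSED
  event#2 t=2s outcome=S: state=CLOSED
  event#3 t=3s outcome=F: state=CLOSED
  event#4 t=7s outcome=F: state=OPEN
  event#5 t=9s outcome=F: state=OPEN
  event#6 t=11s outcome=S: state=CLOSED
  event#7 t=15s outcome=F: state=CLOSED
  event#8 t=16s outcome=S: state=CLOSED
  event#9 t=17s outcome=S: state=CLOSED
  event#10 t=21s outcome=S: state=CLOSED
  event#11 t=22s outcome=S: state=CLOSED
  event#12 t=26s outcome=S: state=CLOSED
  event#13 t=27s outcome=S: state=CLOSED
  event#14 t=29s outcome=S: state=CLOSED
  event#15 t=33s outcome=F: state=CLOSED
  event#16 t=36s outcome=F: state=OPEN
  event#17 t=40s outcome=F: state=OPEN

Answer: CCCOOCCCCCCCCCCOO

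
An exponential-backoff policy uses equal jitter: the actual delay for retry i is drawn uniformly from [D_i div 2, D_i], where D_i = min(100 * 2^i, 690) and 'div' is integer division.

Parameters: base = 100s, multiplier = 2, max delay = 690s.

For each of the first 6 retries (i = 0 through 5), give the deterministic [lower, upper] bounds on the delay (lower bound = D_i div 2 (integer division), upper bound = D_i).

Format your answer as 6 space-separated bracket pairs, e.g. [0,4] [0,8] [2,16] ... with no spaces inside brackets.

Computing bounds per retry:
  i=0: D_i=min(100*2^0,690)=100, bounds=[50,100]
  i=1: D_i=min(100*2^1,690)=200, bounds=[100,200]
  i=2: D_i=min(100*2^2,690)=400, bounds=[200,400]
  i=3: D_i=min(100*2^3,690)=690, bounds=[345,690]
  i=4: D_i=min(100*2^4,690)=690, bounds=[345,690]
  i=5: D_i=min(100*2^5,690)=690, bounds=[345,690]

Answer: [50,100] [100,200] [200,400] [345,690] [345,690] [345,690]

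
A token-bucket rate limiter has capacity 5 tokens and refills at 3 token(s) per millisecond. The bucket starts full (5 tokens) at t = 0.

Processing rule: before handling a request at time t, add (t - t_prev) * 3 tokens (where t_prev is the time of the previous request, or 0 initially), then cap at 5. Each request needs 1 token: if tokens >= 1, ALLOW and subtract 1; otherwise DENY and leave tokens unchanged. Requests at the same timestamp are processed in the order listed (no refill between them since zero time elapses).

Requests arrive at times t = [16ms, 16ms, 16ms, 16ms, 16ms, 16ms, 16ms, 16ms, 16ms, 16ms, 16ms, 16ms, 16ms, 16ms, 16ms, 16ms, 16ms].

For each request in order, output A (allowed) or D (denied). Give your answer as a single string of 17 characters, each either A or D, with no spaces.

Simulating step by step:
  req#1 t=16ms: ALLOW
  req#2 t=16ms: ALLOW
  req#3 t=16ms: ALLOW
  req#4 t=16ms: ALLOW
  req#5 t=16ms: ALLOW
  req#6 t=16ms: DENY
  req#7 t=16ms: DENY
  req#8 t=16ms: DENY
  req#9 t=16ms: DENY
  req#10 t=16ms: DENY
  req#11 t=16ms: DENY
  req#12 t=16ms: DENY
  req#13 t=16ms: DENY
  req#14 t=16ms: DENY
  req#15 t=16ms: DENY
  req#16 t=16ms: DENY
  req#17 t=16ms: DENY

Answer: AAAAADDDDDDDDDDDD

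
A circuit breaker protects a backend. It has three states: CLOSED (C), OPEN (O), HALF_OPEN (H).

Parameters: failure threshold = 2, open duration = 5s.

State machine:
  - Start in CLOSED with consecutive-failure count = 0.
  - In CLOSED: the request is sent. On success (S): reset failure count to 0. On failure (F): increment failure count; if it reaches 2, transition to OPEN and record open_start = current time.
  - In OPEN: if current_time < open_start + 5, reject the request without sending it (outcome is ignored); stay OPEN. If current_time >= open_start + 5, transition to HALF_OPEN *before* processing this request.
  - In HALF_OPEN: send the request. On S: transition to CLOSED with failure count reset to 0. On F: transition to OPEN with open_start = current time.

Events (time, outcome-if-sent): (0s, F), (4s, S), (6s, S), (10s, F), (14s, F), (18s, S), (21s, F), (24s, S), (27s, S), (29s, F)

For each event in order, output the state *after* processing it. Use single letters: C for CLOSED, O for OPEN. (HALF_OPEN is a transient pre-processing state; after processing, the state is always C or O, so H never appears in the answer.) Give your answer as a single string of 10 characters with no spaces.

State after each event:
  event#1 t=0s outcome=F: state=CLOSED
  event#2 t=4s outcome=S: state=CLOSED
  event#3 t=6s outcome=S: state=CLOSED
  event#4 t=10s outcome=F: state=CLOSED
  event#5 t=14s outcome=F: state=OPEN
  event#6 t=18s outcome=S: state=OPEN
  event#7 t=21s outcome=F: state=OPEN
  event#8 t=24s outcome=S: state=OPEN
  event#9 t=27s outcome=S: state=CLOSED
  event#10 t=29s outcome=F: state=CLOSED

Answer: CCCCOOOOCC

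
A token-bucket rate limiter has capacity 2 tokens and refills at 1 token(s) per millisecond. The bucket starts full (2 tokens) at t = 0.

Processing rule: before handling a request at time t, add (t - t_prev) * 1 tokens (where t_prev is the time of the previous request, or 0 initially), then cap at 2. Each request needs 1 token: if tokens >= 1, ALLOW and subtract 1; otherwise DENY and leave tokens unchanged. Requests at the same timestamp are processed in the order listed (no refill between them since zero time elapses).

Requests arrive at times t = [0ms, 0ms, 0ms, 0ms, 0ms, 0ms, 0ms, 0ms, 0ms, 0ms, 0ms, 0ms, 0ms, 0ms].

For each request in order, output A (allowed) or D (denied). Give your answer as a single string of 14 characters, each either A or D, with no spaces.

Simulating step by step:
  req#1 t=0ms: ALLOW
  req#2 t=0ms: ALLOW
  req#3 t=0ms: DENY
  req#4 t=0ms: DENY
  req#5 t=0ms: DENY
  req#6 t=0ms: DENY
  req#7 t=0ms: DENY
  req#8 t=0ms: DENY
  req#9 t=0ms: DENY
  req#10 t=0ms: DENY
  req#11 t=0ms: DENY
  req#12 t=0ms: DENY
  req#13 t=0ms: DENY
  req#14 t=0ms: DENY

Answer: AADDDDDDDDDDDD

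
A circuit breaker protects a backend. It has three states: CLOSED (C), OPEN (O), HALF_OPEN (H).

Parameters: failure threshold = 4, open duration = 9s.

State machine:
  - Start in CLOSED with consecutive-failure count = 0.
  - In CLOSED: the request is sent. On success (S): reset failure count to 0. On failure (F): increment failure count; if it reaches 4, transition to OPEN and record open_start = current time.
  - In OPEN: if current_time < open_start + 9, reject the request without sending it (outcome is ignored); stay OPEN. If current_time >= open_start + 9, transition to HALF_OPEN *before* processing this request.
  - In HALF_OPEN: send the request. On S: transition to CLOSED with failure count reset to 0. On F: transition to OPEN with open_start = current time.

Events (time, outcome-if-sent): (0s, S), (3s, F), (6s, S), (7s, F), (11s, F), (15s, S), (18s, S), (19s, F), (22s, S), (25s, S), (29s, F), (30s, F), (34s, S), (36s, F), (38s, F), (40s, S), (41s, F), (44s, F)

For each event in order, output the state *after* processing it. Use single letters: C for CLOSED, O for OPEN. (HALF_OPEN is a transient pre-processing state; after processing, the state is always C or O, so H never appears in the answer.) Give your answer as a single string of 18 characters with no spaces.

State after each event:
  event#1 t=0s outcome=S: state=CLOSED
  event#2 t=3s outcome=F: state=CLOSED
  event#3 t=6s outcome=S: state=CLOSED
  event#4 t=7s outcome=F: state=CLOSED
  event#5 t=11s outcome=F: state=CLOSED
  event#6 t=15s outcome=S: state=CLOSED
  event#7 t=18s outcome=S: state=CLOSED
  event#8 t=19s outcome=F: state=CLOSED
  event#9 t=22s outcome=S: state=CLOSED
  event#10 t=25s outcome=S: state=CLOSED
  event#11 t=29s outcome=F: state=CLOSED
  event#12 t=30s outcome=F: state=CLOSED
  event#13 t=34s outcome=S: state=CLOSED
  event#14 t=36s outcome=F: state=CLOSED
  event#15 t=38s outcome=F: state=CLOSED
  event#16 t=40s outcome=S: state=CLOSED
  event#17 t=41s outcome=F: state=CLOSED
  event#18 t=44s outcome=F: state=CLOSED

Answer: CCCCCCCCCCCCCCCCCC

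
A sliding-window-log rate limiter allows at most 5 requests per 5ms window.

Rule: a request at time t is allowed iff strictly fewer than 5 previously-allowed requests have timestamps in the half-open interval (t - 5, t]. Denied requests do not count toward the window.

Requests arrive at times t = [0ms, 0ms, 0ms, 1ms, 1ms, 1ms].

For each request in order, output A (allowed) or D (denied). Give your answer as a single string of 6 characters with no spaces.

Tracking allowed requests in the window:
  req#1 t=0ms: ALLOW
  req#2 t=0ms: ALLOW
  req#3 t=0ms: ALLOW
  req#4 t=1ms: ALLOW
  req#5 t=1ms: ALLOW
  req#6 t=1ms: DENY

Answer: AAAAAD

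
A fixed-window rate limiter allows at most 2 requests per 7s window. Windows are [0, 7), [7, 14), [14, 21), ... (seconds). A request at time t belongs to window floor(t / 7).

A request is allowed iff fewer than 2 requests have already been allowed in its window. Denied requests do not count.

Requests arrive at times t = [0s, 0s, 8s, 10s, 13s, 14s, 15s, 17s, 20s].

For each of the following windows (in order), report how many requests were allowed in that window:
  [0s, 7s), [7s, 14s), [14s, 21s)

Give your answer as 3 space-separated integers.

Processing requests:
  req#1 t=0s (window 0): ALLOW
  req#2 t=0s (window 0): ALLOW
  req#3 t=8s (window 1): ALLOW
  req#4 t=10s (window 1): ALLOW
  req#5 t=13s (window 1): DENY
  req#6 t=14s (window 2): ALLOW
  req#7 t=15s (window 2): ALLOW
  req#8 t=17s (window 2): DENY
  req#9 t=20s (window 2): DENY

Allowed counts by window: 2 2 2

Answer: 2 2 2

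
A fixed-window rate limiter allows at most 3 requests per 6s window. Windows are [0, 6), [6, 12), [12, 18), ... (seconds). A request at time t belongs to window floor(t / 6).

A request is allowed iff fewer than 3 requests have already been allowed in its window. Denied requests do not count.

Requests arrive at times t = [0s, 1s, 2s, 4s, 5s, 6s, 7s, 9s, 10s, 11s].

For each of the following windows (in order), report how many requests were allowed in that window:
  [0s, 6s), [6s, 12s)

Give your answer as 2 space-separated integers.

Processing requests:
  req#1 t=0s (window 0): ALLOW
  req#2 t=1s (window 0): ALLOW
  req#3 t=2s (window 0): ALLOW
  req#4 t=4s (window 0): DENY
  req#5 t=5s (window 0): DENY
  req#6 t=6s (window 1): ALLOW
  req#7 t=7s (window 1): ALLOW
  req#8 t=9s (window 1): ALLOW
  req#9 t=10s (window 1): DENY
  req#10 t=11s (window 1): DENY

Allowed counts by window: 3 3

Answer: 3 3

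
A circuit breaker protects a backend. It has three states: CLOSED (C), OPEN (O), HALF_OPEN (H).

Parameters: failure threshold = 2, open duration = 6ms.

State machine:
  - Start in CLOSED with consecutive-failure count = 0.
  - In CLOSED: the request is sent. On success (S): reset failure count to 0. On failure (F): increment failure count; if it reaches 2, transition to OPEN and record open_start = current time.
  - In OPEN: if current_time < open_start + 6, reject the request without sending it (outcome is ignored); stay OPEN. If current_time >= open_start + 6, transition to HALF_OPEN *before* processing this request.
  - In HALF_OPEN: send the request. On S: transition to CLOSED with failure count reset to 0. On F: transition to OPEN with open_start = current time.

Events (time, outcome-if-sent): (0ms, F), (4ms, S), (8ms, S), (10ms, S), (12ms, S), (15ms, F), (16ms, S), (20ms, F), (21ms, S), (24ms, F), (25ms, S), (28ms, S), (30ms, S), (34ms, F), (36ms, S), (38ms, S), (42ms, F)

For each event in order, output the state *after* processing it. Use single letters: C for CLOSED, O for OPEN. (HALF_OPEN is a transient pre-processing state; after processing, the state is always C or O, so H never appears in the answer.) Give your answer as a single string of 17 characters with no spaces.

State after each event:
  event#1 t=0ms outcome=F: state=CLOSED
  event#2 t=4ms outcome=S: state=CLOSED
  event#3 t=8ms outcome=S: state=CLOSED
  event#4 t=10ms outcome=S: state=CLOSED
  event#5 t=12ms outcome=S: state=CLOSED
  event#6 t=15ms outcome=F: state=CLOSED
  event#7 t=16ms outcome=S: state=CLOSED
  event#8 t=20ms outcome=F: state=CLOSED
  event#9 t=21ms outcome=S: state=CLOSED
  event#10 t=24ms outcome=F: state=CLOSED
  event#11 t=25ms outcome=S: state=CLOSED
  event#12 t=28ms outcome=S: state=CLOSED
  event#13 t=30ms outcome=S: state=CLOSED
  event#14 t=34ms outcome=F: state=CLOSED
  event#15 t=36ms outcome=S: state=CLOSED
  event#16 t=38ms outcome=S: state=CLOSED
  event#17 t=42ms outcome=F: state=CLOSED

Answer: CCCCCCCCCCCCCCCCC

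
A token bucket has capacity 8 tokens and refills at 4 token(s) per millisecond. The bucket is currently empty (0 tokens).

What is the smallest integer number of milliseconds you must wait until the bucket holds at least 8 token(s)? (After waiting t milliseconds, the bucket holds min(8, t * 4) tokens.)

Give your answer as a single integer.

Answer: 2

Derivation:
Need t * 4 >= 8, so t >= 8/4.
Smallest integer t = ceil(8/4) = 2.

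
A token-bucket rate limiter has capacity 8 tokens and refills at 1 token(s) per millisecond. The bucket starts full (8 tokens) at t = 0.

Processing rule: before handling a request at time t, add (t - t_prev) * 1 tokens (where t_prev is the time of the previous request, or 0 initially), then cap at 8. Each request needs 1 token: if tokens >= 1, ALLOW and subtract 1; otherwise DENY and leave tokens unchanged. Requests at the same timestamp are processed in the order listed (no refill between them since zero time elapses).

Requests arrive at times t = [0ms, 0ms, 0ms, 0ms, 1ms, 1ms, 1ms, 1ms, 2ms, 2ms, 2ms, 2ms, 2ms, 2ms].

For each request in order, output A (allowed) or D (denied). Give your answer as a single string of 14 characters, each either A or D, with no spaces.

Simulating step by step:
  req#1 t=0ms: ALLOW
  req#2 t=0ms: ALLOW
  req#3 t=0ms: ALLOW
  req#4 t=0ms: ALLOW
  req#5 t=1ms: ALLOW
  req#6 t=1ms: ALLOW
  req#7 t=1ms: ALLOW
  req#8 t=1ms: ALLOW
  req#9 t=2ms: ALLOW
  req#10 t=2ms: ALLOW
  req#11 t=2ms: DENY
  req#12 t=2ms: DENY
  req#13 t=2ms: DENY
  req#14 t=2ms: DENY

Answer: AAAAAAAAAADDDD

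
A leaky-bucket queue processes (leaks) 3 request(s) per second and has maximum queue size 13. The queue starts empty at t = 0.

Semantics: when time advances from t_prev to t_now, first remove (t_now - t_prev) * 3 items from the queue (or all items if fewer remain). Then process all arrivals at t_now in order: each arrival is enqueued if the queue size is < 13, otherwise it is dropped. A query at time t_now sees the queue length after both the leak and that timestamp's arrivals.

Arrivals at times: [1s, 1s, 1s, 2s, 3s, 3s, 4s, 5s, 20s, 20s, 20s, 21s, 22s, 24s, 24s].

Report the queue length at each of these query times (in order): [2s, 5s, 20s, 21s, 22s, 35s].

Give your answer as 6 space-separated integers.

Queue lengths at query times:
  query t=2s: backlog = 1
  query t=5s: backlog = 1
  query t=20s: backlog = 3
  query t=21s: backlog = 1
  query t=22s: backlog = 1
  query t=35s: backlog = 0

Answer: 1 1 3 1 1 0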